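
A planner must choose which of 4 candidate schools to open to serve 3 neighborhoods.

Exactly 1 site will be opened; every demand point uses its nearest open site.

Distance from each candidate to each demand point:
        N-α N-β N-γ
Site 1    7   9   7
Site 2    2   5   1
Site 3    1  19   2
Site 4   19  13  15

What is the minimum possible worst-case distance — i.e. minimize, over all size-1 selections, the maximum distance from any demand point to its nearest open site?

5

Open {Site 2}.
  Farthest demand point is N-β at distance 5 (to Site 2); all others are ≤ 5.
With {Site 1} the worst case is 9.
With {Site 3} the worst case is 19.
No size-1 selection achieves below 5.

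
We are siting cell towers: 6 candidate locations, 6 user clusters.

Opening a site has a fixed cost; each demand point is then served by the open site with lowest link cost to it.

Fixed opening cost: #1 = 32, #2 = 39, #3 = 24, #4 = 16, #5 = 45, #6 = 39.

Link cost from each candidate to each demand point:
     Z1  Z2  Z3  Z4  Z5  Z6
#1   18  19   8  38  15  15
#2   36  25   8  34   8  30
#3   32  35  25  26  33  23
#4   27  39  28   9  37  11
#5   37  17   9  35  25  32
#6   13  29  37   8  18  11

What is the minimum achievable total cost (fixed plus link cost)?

Open {#1, #4}: assign each demand point to its cheapest open site.
  Z1→#1 18, Z2→#1 19, Z3→#1 8, Z4→#4 9, Z5→#1 15, Z6→#4 11
  link cost 80, fixed 48 → total 128.
Compare {#2, #4}: link cost 88 + fixed 55 = 143.
Compare {#1}: link cost 113 + fixed 32 = 145.
Compare {#1, #6}: link cost 74 + fixed 71 = 145.
All other subsets cost ≥ 143. Minimum total cost: 128.

128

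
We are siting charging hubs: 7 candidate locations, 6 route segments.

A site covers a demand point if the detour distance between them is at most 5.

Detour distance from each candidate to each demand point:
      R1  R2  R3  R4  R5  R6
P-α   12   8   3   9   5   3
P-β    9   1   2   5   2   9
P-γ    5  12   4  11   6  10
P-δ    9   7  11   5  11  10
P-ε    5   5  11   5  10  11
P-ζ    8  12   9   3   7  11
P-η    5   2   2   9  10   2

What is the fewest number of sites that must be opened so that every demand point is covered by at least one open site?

Coverage sets (demand points within 5 of each site):
  P-α: {R3, R5, R6}
  P-β: {R2, R3, R4, R5}
  P-γ: {R1, R3}
  P-δ: {R4}
  P-ε: {R1, R2, R4}
  P-ζ: {R4}
  P-η: {R1, R2, R3, R6}
No single site covers all 6 demand points.
But {P-α, P-ε} covers everything, so the minimum is 2.

2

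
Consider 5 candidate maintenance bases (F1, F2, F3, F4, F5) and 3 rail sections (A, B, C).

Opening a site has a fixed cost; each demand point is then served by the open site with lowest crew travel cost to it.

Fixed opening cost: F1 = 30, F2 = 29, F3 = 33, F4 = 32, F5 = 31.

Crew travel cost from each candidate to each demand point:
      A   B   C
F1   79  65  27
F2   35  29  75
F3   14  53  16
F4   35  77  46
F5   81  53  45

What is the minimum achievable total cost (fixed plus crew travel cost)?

116

Open {F3}: assign each demand point to its cheapest open site.
  A→F3 14, B→F3 53, C→F3 16
  crew travel cost 83, fixed 33 → total 116.
Compare {F2, F3}: crew travel cost 59 + fixed 62 = 121.
Compare {F1, F3}: crew travel cost 83 + fixed 63 = 146.
Compare {F3, F5}: crew travel cost 83 + fixed 64 = 147.
All other subsets cost ≥ 121. Minimum total cost: 116.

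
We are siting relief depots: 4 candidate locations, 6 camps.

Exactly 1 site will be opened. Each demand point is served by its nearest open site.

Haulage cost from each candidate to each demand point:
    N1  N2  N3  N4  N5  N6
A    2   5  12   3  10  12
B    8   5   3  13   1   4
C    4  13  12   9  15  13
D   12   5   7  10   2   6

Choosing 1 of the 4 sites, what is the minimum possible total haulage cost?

Open {B}.
  N1→B 8, N2→B 5, N3→B 3, N4→B 13, N5→B 1, N6→B 4  ⇒ total 34.
Compare {D}: total 42.
Compare {A}: total 44.
No size-1 selection does better; minimum is 34.

34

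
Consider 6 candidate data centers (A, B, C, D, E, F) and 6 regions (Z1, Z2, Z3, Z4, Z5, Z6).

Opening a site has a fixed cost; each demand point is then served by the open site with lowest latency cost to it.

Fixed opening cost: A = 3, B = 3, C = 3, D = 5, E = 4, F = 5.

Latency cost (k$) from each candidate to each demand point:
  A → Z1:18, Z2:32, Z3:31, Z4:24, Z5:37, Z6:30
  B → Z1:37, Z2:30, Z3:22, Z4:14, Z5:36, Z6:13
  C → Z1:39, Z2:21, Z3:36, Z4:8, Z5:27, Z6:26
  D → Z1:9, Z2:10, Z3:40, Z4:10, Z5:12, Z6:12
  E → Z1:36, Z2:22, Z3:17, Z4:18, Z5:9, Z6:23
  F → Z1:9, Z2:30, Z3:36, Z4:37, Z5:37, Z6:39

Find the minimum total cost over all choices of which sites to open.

Open {D, E}: assign each demand point to its cheapest open site.
  Z1→D 9, Z2→D 10, Z3→E 17, Z4→D 10, Z5→E 9, Z6→D 12
  latency cost 67, fixed 9 → total 76.
Compare {C, D, E}: latency cost 65 + fixed 12 = 77.
Compare {A, D, E}: latency cost 67 + fixed 12 = 79.
Compare {B, D, E}: latency cost 67 + fixed 12 = 79.
All other subsets cost ≥ 77. Minimum total cost: 76.

76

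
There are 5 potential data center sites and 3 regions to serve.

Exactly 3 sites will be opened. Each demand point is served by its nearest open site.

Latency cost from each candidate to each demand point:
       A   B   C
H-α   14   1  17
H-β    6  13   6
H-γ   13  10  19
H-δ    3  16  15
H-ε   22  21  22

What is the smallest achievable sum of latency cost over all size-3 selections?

10

Open {H-α, H-β, H-δ}.
  A→H-δ 3, B→H-α 1, C→H-β 6  ⇒ total 10.
Compare {H-α, H-β, H-γ}: total 13.
Compare {H-α, H-β, H-ε}: total 13.
No size-3 selection does better; minimum is 10.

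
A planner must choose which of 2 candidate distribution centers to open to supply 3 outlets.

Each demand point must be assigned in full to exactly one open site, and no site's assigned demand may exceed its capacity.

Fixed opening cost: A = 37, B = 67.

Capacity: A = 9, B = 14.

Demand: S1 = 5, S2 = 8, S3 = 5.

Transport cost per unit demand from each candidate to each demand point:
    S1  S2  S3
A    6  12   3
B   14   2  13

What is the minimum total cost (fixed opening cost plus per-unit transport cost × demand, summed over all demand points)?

205

Open {A, B}; cheapest assignment that respects the capacities:
  A (cap 9, load 5): S3 — cost 5×3 = 15
  B (cap 14, load 13): S1, S2 — cost 5×14 + 8×2 = 86
  Shipping 101, fixed 104 → total 205.
  Any other capacity-feasible assignment to {A, B} ships for at least 101.
Total demand is 18 and no other set of sites has combined capacity ≥ 18, so {A, B} is the only feasible choice of open sites. Minimum: 205.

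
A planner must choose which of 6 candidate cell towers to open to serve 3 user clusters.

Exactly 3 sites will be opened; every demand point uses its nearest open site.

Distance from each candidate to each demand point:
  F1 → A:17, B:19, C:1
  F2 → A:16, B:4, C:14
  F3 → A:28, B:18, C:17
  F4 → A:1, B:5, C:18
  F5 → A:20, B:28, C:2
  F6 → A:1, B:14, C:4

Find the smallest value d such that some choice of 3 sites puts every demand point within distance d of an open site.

Open {F1, F2, F4}.
  Farthest demand point is B at distance 4 (to F2); all others are ≤ 4.
With {F1, F2, F6} the worst case is 4.
With {F2, F3, F6} the worst case is 4.
No size-3 selection achieves below 4.

4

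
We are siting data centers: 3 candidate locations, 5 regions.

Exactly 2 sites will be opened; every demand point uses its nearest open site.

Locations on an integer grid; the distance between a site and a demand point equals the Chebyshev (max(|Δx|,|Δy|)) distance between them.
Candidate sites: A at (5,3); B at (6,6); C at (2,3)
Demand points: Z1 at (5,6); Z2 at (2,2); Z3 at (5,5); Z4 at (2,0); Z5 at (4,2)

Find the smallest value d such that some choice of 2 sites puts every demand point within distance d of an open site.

Open {A, B}.
  Farthest demand point is Z2 at distance 3 (to A); all others are ≤ 3.
With {A, C} the worst case is 3.
With {B, C} the worst case is 3.
No size-2 selection achieves below 3.

3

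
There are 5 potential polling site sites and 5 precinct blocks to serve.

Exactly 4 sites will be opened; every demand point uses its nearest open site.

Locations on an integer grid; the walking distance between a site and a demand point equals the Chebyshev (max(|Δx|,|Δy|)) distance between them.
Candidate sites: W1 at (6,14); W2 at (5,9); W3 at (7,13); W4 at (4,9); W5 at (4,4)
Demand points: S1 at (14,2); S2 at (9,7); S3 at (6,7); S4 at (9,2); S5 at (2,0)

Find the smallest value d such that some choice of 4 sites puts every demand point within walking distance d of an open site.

9

Open {W1, W2, W3, W4}.
  Farthest demand point is S1 at walking distance 9 (to W2); all others are ≤ 9.
With {W1, W2, W3, W5} the worst case is 9.
With {W1, W2, W4, W5} the worst case is 9.
No size-4 selection achieves below 9.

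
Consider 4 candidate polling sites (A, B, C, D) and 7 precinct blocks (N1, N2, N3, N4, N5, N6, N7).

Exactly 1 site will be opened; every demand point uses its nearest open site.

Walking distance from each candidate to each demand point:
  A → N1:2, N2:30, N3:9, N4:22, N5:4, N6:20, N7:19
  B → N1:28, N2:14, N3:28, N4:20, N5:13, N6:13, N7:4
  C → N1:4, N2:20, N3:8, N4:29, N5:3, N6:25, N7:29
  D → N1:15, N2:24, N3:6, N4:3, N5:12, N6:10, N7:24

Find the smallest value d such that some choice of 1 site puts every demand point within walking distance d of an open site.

24

Open {D}.
  Farthest demand point is N2 at walking distance 24 (to D); all others are ≤ 24.
With {B} the worst case is 28.
With {C} the worst case is 29.
No size-1 selection achieves below 24.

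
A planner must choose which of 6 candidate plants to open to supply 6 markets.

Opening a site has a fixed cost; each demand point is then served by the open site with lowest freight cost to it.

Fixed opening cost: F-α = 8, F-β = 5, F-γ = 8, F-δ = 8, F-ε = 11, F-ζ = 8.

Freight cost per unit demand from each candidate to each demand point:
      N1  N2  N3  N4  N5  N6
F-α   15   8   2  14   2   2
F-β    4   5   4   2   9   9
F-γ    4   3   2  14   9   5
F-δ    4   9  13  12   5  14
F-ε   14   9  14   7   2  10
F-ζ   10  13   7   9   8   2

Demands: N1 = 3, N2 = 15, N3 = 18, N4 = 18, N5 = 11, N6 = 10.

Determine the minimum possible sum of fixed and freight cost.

Open {F-α, F-β, F-γ}: assign each demand point to its cheapest open site.
  N1→F-β 3×4=12, N2→F-γ 15×3=45, N3→F-α 18×2=36, N4→F-β 18×2=36, N5→F-α 11×2=22, N6→F-α 10×2=20
  freight cost 171, fixed 21 → total 192.
Compare {F-α, F-β, F-γ, F-δ}: freight cost 171 + fixed 29 = 200.
Compare {F-α, F-β, F-γ, F-ζ}: freight cost 171 + fixed 29 = 200.
Compare {F-α, F-β, F-γ, F-ε}: freight cost 171 + fixed 32 = 203.
All other subsets cost ≥ 200. Minimum total cost: 192.

192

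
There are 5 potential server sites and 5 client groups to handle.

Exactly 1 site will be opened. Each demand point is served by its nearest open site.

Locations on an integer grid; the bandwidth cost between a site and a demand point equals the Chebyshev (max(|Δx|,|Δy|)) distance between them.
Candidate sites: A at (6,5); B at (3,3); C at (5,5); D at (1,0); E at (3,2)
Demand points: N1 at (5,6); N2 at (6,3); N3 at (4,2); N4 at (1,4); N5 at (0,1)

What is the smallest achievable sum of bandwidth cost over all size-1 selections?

12

Open {B}.
  N1→B 3, N2→B 3, N3→B 1, N4→B 2, N5→B 3  ⇒ total 12.
Compare {E}: total 13.
Compare {C}: total 15.
No size-1 selection does better; minimum is 12.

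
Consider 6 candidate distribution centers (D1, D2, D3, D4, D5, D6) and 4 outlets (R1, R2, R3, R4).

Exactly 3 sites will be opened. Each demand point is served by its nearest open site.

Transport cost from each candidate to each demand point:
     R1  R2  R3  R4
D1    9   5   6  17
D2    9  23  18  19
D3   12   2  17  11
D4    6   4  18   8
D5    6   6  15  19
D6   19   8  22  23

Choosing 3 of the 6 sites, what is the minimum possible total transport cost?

22

Open {D1, D3, D4}.
  R1→D4 6, R2→D3 2, R3→D1 6, R4→D4 8  ⇒ total 22.
Compare {D1, D2, D4}: total 24.
Compare {D1, D4, D5}: total 24.
No size-3 selection does better; minimum is 22.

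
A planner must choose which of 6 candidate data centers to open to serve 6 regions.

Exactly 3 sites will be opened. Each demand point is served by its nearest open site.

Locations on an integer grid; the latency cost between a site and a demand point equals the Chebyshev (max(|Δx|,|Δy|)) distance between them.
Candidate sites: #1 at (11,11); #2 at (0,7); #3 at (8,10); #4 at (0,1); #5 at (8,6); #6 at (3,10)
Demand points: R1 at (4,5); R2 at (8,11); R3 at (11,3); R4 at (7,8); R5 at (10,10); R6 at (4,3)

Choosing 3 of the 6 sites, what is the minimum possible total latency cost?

15

Open {#1, #3, #5}.
  R1→#5 4, R2→#3 1, R3→#5 3, R4→#3 2, R5→#1 1, R6→#5 4  ⇒ total 15.
Compare {#2, #3, #5}: total 16.
Compare {#3, #4, #5}: total 16.
No size-3 selection does better; minimum is 15.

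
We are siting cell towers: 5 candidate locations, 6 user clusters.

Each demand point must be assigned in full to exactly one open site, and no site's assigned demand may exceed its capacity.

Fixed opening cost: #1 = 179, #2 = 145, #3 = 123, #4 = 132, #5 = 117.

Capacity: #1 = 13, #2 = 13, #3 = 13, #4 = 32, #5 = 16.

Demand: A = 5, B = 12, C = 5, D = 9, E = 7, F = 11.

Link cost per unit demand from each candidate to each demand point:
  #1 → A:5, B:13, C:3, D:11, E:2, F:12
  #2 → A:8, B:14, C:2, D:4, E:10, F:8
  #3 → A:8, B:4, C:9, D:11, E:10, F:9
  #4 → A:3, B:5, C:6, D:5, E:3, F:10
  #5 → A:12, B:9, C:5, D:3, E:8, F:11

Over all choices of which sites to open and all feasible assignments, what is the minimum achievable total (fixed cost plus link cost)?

Open {#3, #4, #5}; cheapest assignment that respects the capacities:
  #3 (cap 13, load 12): B — cost 12×4 = 48
  #4 (cap 32, load 23): A, E, F — cost 5×3 + 7×3 + 11×10 = 146
  #5 (cap 16, load 14): C, D — cost 5×5 + 9×3 = 52
  Shipping 246, fixed 372 → total 618.
  Any other capacity-feasible assignment to {#3, #4, #5} ships for at least 246.
Compare {#2, #4, #5}: its best feasible assignment gives total 630.
Compare {#2, #3, #4}: its best feasible assignment gives total 647.
Every other set of open sites that can feasibly serve all demand totals ≥ 630 even under its best assignment. Minimum: 618.

618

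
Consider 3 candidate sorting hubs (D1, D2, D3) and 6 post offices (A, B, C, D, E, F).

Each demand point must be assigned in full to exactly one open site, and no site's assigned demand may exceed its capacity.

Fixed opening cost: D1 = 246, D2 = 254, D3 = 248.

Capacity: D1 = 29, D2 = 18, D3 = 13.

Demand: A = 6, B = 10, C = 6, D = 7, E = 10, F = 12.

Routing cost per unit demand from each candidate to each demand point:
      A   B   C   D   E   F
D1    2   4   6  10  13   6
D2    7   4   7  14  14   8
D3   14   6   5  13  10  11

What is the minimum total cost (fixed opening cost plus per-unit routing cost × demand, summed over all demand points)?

1084

Open {D1, D2, D3}; cheapest assignment that respects the capacities:
  D1 (cap 29, load 25): A, D, F — cost 6×2 + 7×10 + 12×6 = 154
  D2 (cap 18, load 16): B, C — cost 10×4 + 6×7 = 82
  D3 (cap 13, load 10): E — cost 10×10 = 100
  Shipping 336, fixed 748 → total 1084.
  Any other capacity-feasible assignment to {D1, D2, D3} ships for at least 336.
Total demand is 51 and no other set of sites has combined capacity ≥ 51, so {D1, D2, D3} is the only feasible choice of open sites. Minimum: 1084.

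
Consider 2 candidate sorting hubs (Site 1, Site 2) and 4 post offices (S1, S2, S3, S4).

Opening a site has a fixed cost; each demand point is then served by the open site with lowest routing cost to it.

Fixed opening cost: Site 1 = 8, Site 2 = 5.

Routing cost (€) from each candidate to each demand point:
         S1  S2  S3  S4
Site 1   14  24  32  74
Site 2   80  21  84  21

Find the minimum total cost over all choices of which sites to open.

Open {Site 1, Site 2}: assign each demand point to its cheapest open site.
  S1→Site 1 14, S2→Site 2 21, S3→Site 1 32, S4→Site 2 21
  routing cost 88, fixed 13 → total 101.
Compare {Site 1}: routing cost 144 + fixed 8 = 152.
Compare {Site 2}: routing cost 206 + fixed 5 = 211.

101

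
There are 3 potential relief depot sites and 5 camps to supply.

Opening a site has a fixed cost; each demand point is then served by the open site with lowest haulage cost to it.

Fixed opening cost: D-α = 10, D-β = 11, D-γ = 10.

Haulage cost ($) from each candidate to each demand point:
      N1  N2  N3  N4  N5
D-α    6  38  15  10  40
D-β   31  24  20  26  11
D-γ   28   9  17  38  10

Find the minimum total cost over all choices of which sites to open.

Open {D-α, D-γ}: assign each demand point to its cheapest open site.
  N1→D-α 6, N2→D-γ 9, N3→D-α 15, N4→D-α 10, N5→D-γ 10
  haulage cost 50, fixed 20 → total 70.
Compare {D-α, D-β, D-γ}: haulage cost 50 + fixed 31 = 81.
Compare {D-α, D-β}: haulage cost 66 + fixed 21 = 87.
Compare {D-β, D-γ}: haulage cost 90 + fixed 21 = 111.
All other subsets cost ≥ 81. Minimum total cost: 70.

70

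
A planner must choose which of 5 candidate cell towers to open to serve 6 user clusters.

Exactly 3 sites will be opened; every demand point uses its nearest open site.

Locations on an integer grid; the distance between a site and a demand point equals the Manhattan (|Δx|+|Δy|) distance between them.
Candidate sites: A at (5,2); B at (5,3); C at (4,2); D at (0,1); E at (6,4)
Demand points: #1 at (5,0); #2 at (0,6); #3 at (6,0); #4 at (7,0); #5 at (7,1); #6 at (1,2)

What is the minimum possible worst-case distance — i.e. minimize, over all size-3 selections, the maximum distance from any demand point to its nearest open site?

Open {A, B, D}.
  Farthest demand point is #2 at distance 5 (to D); all others are ≤ 5.
With {A, C, D} the worst case is 5.
With {A, D, E} the worst case is 5.
No size-3 selection achieves below 5.

5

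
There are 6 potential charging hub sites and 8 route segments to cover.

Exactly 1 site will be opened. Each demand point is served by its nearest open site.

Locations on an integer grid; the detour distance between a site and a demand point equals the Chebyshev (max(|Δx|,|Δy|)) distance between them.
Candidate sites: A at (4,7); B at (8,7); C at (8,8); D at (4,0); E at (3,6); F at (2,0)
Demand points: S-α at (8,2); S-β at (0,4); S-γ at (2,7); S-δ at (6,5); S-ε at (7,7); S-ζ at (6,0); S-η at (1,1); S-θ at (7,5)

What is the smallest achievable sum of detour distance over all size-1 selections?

Open {E}.
  S-α→E 5, S-β→E 3, S-γ→E 1, S-δ→E 3, S-ε→E 4, S-ζ→E 6, S-η→E 5, S-θ→E 4  ⇒ total 31.
Compare {A}: total 32.
Compare {D}: total 37.
No size-1 selection does better; minimum is 31.

31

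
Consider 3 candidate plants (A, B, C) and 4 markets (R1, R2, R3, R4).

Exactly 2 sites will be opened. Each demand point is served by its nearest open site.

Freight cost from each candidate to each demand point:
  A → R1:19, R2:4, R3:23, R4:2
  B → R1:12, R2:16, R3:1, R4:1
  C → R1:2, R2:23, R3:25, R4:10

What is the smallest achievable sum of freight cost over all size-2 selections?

Open {A, B}.
  R1→B 12, R2→A 4, R3→B 1, R4→B 1  ⇒ total 18.
Compare {B, C}: total 20.
Compare {A, C}: total 31.

18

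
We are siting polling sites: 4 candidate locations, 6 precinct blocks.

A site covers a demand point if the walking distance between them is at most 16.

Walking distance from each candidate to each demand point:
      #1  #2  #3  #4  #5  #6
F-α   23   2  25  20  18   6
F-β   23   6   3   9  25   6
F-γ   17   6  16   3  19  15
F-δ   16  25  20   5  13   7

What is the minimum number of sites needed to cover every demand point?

Coverage sets (demand points within 16 of each site):
  F-α: {#2, #6}
  F-β: {#2, #3, #4, #6}
  F-γ: {#2, #3, #4, #6}
  F-δ: {#1, #4, #5, #6}
No single site covers all 6 demand points.
But {F-β, F-δ} covers everything, so the minimum is 2.

2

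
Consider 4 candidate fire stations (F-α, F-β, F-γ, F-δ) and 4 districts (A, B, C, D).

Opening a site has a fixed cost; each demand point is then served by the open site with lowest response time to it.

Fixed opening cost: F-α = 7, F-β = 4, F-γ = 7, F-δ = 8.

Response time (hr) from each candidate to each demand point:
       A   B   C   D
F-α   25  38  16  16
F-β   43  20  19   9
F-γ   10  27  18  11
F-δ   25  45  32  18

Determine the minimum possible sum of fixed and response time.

Open {F-β, F-γ}: assign each demand point to its cheapest open site.
  A→F-γ 10, B→F-β 20, C→F-γ 18, D→F-β 9
  response time 57, fixed 11 → total 68.
Compare {F-γ}: response time 66 + fixed 7 = 73.
Compare {F-α, F-β, F-γ}: response time 55 + fixed 18 = 73.
Compare {F-β, F-γ, F-δ}: response time 57 + fixed 19 = 76.
All other subsets cost ≥ 73. Minimum total cost: 68.

68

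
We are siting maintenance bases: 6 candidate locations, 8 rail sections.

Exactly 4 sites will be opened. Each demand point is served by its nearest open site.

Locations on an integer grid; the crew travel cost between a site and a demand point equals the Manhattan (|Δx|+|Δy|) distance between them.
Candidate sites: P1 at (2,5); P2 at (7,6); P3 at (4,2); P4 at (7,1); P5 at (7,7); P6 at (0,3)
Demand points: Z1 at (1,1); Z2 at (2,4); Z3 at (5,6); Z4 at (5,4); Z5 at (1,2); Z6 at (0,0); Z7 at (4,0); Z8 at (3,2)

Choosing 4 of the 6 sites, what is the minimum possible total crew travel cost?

17

Open {P1, P2, P3, P6}.
  Z1→P6 3, Z2→P1 1, Z3→P2 2, Z4→P3 3, Z5→P6 2, Z6→P6 3, Z7→P3 2, Z8→P3 1  ⇒ total 17.
Compare {P1, P3, P5, P6}: total 18.
Compare {P1, P3, P4, P6}: total 19.
No size-4 selection does better; minimum is 17.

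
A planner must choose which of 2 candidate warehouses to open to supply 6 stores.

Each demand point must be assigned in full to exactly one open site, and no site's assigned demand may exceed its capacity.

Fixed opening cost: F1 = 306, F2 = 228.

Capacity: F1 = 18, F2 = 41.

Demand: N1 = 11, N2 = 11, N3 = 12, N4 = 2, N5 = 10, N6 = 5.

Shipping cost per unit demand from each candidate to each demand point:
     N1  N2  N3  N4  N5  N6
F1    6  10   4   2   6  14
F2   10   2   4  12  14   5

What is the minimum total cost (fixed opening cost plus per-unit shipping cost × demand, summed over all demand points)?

Open {F1, F2}; cheapest assignment that respects the capacities:
  F1 (cap 18, load 12): N4, N5 — cost 2×2 + 10×6 = 64
  F2 (cap 41, load 39): N1, N2, N3, N6 — cost 11×10 + 11×2 + 12×4 + 5×5 = 205
  Shipping 269, fixed 534 → total 803.
  Any other capacity-feasible assignment to {F1, F2} ships for at least 269.
Total demand is 51 and no other set of sites has combined capacity ≥ 51, so {F1, F2} is the only feasible choice of open sites. Minimum: 803.

803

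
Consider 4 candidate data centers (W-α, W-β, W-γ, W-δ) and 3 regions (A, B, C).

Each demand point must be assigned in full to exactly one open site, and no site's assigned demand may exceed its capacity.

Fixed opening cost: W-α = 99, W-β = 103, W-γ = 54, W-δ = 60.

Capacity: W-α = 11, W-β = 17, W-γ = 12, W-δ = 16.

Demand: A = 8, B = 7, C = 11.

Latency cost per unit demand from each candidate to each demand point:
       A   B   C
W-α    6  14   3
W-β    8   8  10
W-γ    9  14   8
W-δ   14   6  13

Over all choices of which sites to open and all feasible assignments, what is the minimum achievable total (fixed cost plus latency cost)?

346

Open {W-α, W-δ}; cheapest assignment that respects the capacities:
  W-α (cap 11, load 11): C — cost 11×3 = 33
  W-δ (cap 16, load 15): A, B — cost 8×14 + 7×6 = 154
  Shipping 187, fixed 159 → total 346.
  Any other capacity-feasible assignment to {W-α, W-δ} ships for at least 187.
Compare {W-α, W-β}: its best feasible assignment gives total 355.
Compare {W-γ, W-δ}: its best feasible assignment gives total 356.
Every other set of open sites that can feasibly serve all demand totals ≥ 355 even under its best assignment. Minimum: 346.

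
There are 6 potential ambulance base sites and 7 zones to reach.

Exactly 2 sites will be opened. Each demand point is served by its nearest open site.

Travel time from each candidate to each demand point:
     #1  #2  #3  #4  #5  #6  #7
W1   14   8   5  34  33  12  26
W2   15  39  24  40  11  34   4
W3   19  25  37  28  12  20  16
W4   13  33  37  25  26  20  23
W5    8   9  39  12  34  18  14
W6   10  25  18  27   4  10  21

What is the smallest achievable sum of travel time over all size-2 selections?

Open {W5, W6}.
  #1→W5 8, #2→W5 9, #3→W6 18, #4→W5 12, #5→W6 4, #6→W6 10, #7→W5 14  ⇒ total 75.
Compare {W1, W6}: total 85.
Compare {W2, W5}: total 86.
No size-2 selection does better; minimum is 75.

75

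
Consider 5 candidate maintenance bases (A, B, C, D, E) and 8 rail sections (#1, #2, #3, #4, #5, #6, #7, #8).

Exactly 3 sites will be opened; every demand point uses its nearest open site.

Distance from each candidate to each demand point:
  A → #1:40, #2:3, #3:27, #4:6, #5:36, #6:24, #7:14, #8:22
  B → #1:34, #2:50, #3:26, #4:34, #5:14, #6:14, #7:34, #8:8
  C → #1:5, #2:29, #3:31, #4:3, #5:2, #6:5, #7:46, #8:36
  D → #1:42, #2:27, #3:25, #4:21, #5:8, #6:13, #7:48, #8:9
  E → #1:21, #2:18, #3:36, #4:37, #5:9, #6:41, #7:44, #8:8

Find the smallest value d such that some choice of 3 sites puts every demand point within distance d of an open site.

25

Open {A, C, D}.
  Farthest demand point is #3 at distance 25 (to D); all others are ≤ 25.
With {A, D, E} the worst case is 25.
With {A, B, C} the worst case is 26.
No size-3 selection achieves below 25.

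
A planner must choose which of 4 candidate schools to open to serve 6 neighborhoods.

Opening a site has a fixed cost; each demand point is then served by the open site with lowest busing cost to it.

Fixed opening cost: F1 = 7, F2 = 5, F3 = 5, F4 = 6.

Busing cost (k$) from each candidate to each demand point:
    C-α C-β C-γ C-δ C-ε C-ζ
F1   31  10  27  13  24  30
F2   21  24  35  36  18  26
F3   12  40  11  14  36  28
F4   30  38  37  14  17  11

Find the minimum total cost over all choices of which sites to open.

92

Open {F1, F3, F4}: assign each demand point to its cheapest open site.
  C-α→F3 12, C-β→F1 10, C-γ→F3 11, C-δ→F1 13, C-ε→F4 17, C-ζ→F4 11
  busing cost 74, fixed 18 → total 92.
Compare {F1, F2, F3, F4}: busing cost 74 + fixed 23 = 97.
Compare {F2, F3, F4}: busing cost 89 + fixed 16 = 105.
Compare {F1, F2, F3}: busing cost 90 + fixed 17 = 107.
All other subsets cost ≥ 97. Minimum total cost: 92.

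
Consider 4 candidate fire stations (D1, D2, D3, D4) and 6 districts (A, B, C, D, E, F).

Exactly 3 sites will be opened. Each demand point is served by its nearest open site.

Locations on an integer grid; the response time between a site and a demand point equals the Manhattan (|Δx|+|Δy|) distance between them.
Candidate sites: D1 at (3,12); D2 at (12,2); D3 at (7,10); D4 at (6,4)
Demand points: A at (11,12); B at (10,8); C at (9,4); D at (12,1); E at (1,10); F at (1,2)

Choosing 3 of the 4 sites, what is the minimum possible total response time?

Open {D2, D3, D4}.
  A→D3 6, B→D3 5, C→D4 3, D→D2 1, E→D3 6, F→D4 7  ⇒ total 28.
Compare {D1, D2, D4}: total 31.
Compare {D1, D2, D3}: total 32.
No size-3 selection does better; minimum is 28.

28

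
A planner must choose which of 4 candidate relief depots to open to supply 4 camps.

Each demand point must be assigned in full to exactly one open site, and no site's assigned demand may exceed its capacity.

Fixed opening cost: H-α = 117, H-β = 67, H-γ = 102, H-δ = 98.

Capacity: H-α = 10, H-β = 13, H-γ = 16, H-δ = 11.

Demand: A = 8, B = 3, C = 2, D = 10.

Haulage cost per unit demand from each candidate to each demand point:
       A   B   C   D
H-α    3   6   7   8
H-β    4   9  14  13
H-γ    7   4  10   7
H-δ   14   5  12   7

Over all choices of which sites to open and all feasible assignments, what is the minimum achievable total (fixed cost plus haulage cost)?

303

Open {H-β, H-γ}; cheapest assignment that respects the capacities:
  H-β (cap 13, load 8): A — cost 8×4 = 32
  H-γ (cap 16, load 15): B, C, D — cost 3×4 + 2×10 + 10×7 = 102
  Shipping 134, fixed 169 → total 303.
  Any other capacity-feasible assignment to {H-β, H-γ} ships for at least 134.
Compare {H-β, H-δ}: its best feasible assignment gives total 322.
Compare {H-α, H-γ}: its best feasible assignment gives total 339.
Every other set of open sites that can feasibly serve all demand totals ≥ 322 even under its best assignment. Minimum: 303.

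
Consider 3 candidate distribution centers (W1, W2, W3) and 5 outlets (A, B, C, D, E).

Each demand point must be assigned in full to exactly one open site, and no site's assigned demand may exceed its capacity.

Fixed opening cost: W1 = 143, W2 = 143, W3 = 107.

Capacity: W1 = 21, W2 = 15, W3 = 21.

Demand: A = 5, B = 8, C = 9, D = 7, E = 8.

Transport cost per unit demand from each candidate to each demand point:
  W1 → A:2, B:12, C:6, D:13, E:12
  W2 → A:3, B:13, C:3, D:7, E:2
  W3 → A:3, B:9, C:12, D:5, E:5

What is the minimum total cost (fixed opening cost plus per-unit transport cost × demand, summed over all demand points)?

Open {W1, W3}; cheapest assignment that respects the capacities:
  W1 (cap 21, load 17): B, C — cost 8×12 + 9×6 = 150
  W3 (cap 21, load 20): A, D, E — cost 5×3 + 7×5 + 8×5 = 90
  Shipping 240, fixed 250 → total 490.
  Any other capacity-feasible assignment to {W1, W3} ships for at least 240.
Compare {W1, W2, W3}: its best feasible assignment gives total 580.
Every other set of open sites that can feasibly serve all demand totals ≥ 580 even under its best assignment. Minimum: 490.

490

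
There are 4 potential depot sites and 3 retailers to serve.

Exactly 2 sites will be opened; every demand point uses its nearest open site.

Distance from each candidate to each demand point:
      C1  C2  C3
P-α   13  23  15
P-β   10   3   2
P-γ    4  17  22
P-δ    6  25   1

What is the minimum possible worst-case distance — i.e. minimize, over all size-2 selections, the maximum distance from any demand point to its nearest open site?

4

Open {P-β, P-γ}.
  Farthest demand point is C1 at distance 4 (to P-γ); all others are ≤ 4.
With {P-β, P-δ} the worst case is 6.
With {P-α, P-β} the worst case is 10.
No size-2 selection achieves below 4.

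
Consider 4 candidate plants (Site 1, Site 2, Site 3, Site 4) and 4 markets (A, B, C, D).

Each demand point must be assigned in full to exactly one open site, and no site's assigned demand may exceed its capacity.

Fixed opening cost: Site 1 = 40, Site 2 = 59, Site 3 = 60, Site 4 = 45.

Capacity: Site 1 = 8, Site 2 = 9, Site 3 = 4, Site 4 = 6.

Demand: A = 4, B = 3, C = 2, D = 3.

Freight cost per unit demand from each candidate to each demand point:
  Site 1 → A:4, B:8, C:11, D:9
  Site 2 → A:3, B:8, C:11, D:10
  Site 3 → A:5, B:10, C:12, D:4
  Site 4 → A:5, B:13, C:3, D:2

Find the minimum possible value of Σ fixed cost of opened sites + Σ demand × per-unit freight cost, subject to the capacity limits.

Open {Site 1, Site 4}; cheapest assignment that respects the capacities:
  Site 1 (cap 8, load 7): A, B — cost 4×4 + 3×8 = 40
  Site 4 (cap 6, load 5): C, D — cost 2×3 + 3×2 = 12
  Shipping 52, fixed 85 → total 137.
  Any other capacity-feasible assignment to {Site 1, Site 4} ships for at least 52.
Compare {Site 2, Site 4}: its best feasible assignment gives total 152.
Compare {Site 1, Site 2}: its best feasible assignment gives total 184.
Every other set of open sites that can feasibly serve all demand totals ≥ 152 even under its best assignment. Minimum: 137.

137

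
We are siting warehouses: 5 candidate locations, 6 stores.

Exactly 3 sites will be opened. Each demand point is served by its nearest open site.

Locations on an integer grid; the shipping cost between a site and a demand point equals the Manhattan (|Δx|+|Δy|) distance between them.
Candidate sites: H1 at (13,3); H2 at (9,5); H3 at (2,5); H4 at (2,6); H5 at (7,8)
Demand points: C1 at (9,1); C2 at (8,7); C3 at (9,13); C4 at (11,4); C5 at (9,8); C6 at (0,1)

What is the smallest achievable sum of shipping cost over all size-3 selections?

Open {H2, H3, H5}.
  C1→H2 4, C2→H5 2, C3→H5 7, C4→H2 3, C5→H5 2, C6→H3 6  ⇒ total 24.
Compare {H2, H4, H5}: total 25.
Compare {H1, H3, H5}: total 26.
No size-3 selection does better; minimum is 24.

24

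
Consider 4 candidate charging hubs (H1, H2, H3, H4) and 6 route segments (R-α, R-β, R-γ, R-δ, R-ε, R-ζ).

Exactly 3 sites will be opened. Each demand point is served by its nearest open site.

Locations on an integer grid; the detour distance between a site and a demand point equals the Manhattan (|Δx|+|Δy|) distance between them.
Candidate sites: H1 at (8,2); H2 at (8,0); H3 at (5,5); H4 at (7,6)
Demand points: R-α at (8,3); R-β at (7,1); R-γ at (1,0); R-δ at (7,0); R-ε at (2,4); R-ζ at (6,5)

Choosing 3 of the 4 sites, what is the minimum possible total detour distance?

Open {H1, H2, H3}.
  R-α→H1 1, R-β→H1 2, R-γ→H2 7, R-δ→H2 1, R-ε→H3 4, R-ζ→H3 1  ⇒ total 16.
Compare {H2, H3, H4}: total 18.
Compare {H1, H2, H4}: total 20.
No size-3 selection does better; minimum is 16.

16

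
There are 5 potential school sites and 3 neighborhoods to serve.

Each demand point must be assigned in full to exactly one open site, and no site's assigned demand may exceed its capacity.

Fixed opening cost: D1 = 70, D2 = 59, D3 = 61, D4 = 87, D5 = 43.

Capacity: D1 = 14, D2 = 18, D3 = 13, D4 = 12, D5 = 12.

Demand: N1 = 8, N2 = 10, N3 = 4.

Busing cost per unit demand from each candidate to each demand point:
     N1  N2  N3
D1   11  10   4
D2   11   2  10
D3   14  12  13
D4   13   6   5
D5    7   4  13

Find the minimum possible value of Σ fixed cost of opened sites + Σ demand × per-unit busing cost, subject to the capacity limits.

Open {D2, D5}; cheapest assignment that respects the capacities:
  D2 (cap 18, load 14): N2, N3 — cost 10×2 + 4×10 = 60
  D5 (cap 12, load 8): N1 — cost 8×7 = 56
  Shipping 116, fixed 102 → total 218.
  Any other capacity-feasible assignment to {D2, D5} ships for at least 116.
Compare {D1, D2}: its best feasible assignment gives total 253.
Compare {D1, D5}: its best feasible assignment gives total 257.
Every other set of open sites that can feasibly serve all demand totals ≥ 253 even under its best assignment. Minimum: 218.

218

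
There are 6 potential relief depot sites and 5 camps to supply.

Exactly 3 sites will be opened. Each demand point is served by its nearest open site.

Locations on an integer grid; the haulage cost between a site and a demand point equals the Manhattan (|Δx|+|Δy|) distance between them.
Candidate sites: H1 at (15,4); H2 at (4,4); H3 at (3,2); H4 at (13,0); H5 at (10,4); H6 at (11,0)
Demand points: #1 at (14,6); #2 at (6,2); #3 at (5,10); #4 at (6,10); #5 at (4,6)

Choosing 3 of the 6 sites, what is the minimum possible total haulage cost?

Open {H1, H2, H3}.
  #1→H1 3, #2→H3 3, #3→H2 7, #4→H2 8, #5→H2 2  ⇒ total 23.
Compare {H1, H2, H4}: total 24.
Compare {H1, H2, H5}: total 24.
No size-3 selection does better; minimum is 23.

23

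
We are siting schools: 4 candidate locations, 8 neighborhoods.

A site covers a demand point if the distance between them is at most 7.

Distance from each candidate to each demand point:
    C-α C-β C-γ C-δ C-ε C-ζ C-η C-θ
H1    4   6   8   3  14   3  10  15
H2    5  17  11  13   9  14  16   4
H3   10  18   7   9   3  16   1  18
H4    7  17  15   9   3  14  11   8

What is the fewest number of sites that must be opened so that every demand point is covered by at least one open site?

3

Coverage sets (demand points within 7 of each site):
  H1: {C-α, C-β, C-δ, C-ζ}
  H2: {C-α, C-θ}
  H3: {C-γ, C-ε, C-η}
  H4: {C-α, C-ε}
No 2 sites suffice: every size-2 union leaves at least one demand point uncovered.
But {H1, H2, H3} covers everything, so the minimum is 3.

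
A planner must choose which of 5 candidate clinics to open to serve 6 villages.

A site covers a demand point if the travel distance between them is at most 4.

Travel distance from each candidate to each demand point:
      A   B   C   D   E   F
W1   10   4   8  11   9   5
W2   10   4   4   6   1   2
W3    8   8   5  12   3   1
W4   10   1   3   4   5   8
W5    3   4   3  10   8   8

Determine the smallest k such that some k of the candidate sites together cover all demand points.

3

Coverage sets (demand points within 4 of each site):
  W1: {B}
  W2: {B, C, E, F}
  W3: {E, F}
  W4: {B, C, D}
  W5: {A, B, C}
No 2 sites suffice: every size-2 union leaves at least one demand point uncovered.
But {W2, W4, W5} covers everything, so the minimum is 3.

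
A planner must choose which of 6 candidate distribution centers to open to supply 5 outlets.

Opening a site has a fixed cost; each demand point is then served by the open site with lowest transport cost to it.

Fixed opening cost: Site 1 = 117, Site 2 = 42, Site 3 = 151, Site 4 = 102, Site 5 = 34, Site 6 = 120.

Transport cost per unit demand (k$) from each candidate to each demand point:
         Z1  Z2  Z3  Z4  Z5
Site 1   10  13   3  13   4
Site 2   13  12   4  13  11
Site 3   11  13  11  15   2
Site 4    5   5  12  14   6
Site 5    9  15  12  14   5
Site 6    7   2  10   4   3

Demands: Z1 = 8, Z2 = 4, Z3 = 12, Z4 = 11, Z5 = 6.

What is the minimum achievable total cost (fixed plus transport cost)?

Open {Site 2, Site 6}: assign each demand point to its cheapest open site.
  Z1→Site 6 8×7=56, Z2→Site 6 4×2=8, Z3→Site 2 12×4=48, Z4→Site 6 11×4=44, Z5→Site 6 6×3=18
  transport cost 174, fixed 162 → total 336.
Compare {Site 6}: transport cost 246 + fixed 120 = 366.
Compare {Site 2, Site 5, Site 6}: transport cost 174 + fixed 196 = 370.
Compare {Site 1, Site 6}: transport cost 162 + fixed 237 = 399.
All other subsets cost ≥ 366. Minimum total cost: 336.

336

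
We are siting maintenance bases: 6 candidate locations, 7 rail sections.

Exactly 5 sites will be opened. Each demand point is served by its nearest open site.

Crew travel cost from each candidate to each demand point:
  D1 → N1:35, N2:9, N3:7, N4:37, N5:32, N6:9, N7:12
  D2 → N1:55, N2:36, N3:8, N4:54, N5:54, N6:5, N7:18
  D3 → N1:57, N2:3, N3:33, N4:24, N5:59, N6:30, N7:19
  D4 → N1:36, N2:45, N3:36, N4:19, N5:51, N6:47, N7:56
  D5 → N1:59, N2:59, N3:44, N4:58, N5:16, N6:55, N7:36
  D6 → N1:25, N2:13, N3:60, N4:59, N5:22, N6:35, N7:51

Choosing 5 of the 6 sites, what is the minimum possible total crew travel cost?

91

Open {D1, D3, D4, D5, D6}.
  N1→D6 25, N2→D3 3, N3→D1 7, N4→D4 19, N5→D5 16, N6→D1 9, N7→D1 12  ⇒ total 91.
Compare {D1, D2, D3, D5, D6}: total 92.
Compare {D1, D2, D3, D4, D6}: total 93.
No size-5 selection does better; minimum is 91.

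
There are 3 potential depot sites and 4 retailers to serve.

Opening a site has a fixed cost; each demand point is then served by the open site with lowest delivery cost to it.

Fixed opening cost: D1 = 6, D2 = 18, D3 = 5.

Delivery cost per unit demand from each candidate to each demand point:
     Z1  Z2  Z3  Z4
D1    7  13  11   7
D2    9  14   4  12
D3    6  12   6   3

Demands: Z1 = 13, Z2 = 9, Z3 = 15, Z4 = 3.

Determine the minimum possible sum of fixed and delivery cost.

278

Open {D2, D3}: assign each demand point to its cheapest open site.
  Z1→D3 13×6=78, Z2→D3 9×12=108, Z3→D2 15×4=60, Z4→D3 3×3=9
  delivery cost 255, fixed 23 → total 278.
Compare {D1, D2, D3}: delivery cost 255 + fixed 29 = 284.
Compare {D3}: delivery cost 285 + fixed 5 = 290.
Compare {D1, D3}: delivery cost 285 + fixed 11 = 296.
All other subsets cost ≥ 284. Minimum total cost: 278.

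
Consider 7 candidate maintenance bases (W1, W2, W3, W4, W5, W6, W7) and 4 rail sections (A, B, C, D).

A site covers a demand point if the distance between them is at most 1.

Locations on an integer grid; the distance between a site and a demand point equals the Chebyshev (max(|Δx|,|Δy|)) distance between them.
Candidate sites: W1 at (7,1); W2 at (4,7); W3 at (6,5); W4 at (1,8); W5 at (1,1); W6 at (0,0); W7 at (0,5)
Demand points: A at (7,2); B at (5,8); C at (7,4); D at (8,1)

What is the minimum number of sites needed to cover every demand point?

3

Coverage sets (demand points within 1 of each site):
  W1: {A, D}
  W2: {B}
  W3: {C}
  W4: {}
  W5: {}
  W6: {}
  W7: {}
No 2 sites suffice: every size-2 union leaves at least one demand point uncovered.
But {W1, W2, W3} covers everything, so the minimum is 3.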